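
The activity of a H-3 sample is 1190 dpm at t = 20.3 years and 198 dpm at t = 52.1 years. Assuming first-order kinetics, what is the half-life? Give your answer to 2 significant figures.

Over Δt = 52.1 − 20.3 = 31.8 years, the level fell by a factor of 1190/198 ≈ 6.0101.
n = log₂(6.0101) ≈ 2.5874 half-lives, so t½ = 31.8/2.5874 ≈ 12.29 years.

12 years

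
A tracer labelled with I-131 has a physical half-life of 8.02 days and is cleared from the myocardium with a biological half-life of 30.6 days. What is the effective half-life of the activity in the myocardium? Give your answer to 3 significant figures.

1/t_eff = 1/t_phys + 1/t_biol = 1/8.02 + 1/30.6 = 0.15737 per day.
t_eff = 8.02 × 30.6 / (8.02 + 30.6) ≈ 6.3545 days.

6.35 days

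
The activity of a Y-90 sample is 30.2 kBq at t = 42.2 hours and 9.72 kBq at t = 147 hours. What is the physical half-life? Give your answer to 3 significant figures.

Over Δt = 147 − 42.2 = 104.8 hours, the level fell by a factor of 30.2/9.72 ≈ 3.107.
n = log₂(3.107) ≈ 1.6355 half-lives, so t½ = 104.8/1.6355 ≈ 64.077 hours.

64.1 hours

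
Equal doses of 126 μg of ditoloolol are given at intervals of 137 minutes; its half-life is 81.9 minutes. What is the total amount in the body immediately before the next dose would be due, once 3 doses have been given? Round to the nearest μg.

The 3 doses were given 411, 274, 137 minutes ago.
Total = 126·(1/2)^(411/81.9) + 126·(1/2)^(274/81.9) + 126·(1/2)^(137/81.9)
      = 3.8878 + 12.395 + 39.52 ≈ 55.803 μg.

56 μg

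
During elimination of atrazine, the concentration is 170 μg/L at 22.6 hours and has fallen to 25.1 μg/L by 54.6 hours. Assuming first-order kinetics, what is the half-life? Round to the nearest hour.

12 hours

Over Δt = 54.6 − 22.6 = 32 hours, the level fell by a factor of 170/25.1 ≈ 6.7729.
n = log₂(6.7729) ≈ 2.7598 half-lives, so t½ = 32/2.7598 ≈ 11.595 hours.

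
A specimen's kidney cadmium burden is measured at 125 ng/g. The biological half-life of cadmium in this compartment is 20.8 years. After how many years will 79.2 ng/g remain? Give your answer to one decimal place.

Fraction remaining = 79.2/125 ≈ 0.6336.
n = log₂(125/79.2) = ln(1.5783)/ln 2 ≈ 0.65836 half-lives.
t = n × t½ = 0.65836 × 20.8 ≈ 13.694 years.

13.7 years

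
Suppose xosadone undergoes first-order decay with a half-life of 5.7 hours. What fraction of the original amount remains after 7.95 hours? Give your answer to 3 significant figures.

n = 7.95/5.7 ≈ 1.3947 half-lives.
Fraction remaining = (1/2)^1.3947 ≈ 0.38031.

0.380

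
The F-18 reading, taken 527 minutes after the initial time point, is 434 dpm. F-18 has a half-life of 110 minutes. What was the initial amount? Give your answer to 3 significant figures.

12000 dpm

Number of half-lives elapsed: n = 527/110 ≈ 4.7909.
A₀ = A × 2^n = 434 × 2^4.7909 = 434 × 27.683 ≈ 12014 dpm.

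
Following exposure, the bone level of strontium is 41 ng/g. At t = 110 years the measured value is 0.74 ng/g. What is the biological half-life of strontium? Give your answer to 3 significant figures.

19.0 years

A/A₀ = 0.74/41 ≈ 0.018049.
n = log₂(55.405) ≈ 5.792 half-lives elapsed in 110 years.
t½ = 110/5.792 ≈ 18.992 years.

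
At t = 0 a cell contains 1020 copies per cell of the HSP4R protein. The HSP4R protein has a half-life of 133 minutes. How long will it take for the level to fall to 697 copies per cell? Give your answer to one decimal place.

Fraction remaining = 697/1020 ≈ 0.68333.
n = log₂(1020/697) = ln(1.4634)/ln 2 ≈ 0.54934 half-lives.
t = n × t½ = 0.54934 × 133 ≈ 73.062 minutes.

73.1 minutes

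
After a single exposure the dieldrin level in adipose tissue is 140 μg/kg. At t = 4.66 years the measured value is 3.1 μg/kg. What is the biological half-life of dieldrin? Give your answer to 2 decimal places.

0.85 years

A/A₀ = 3.1/140 ≈ 0.022143.
n = log₂(45.161) ≈ 5.497 half-lives elapsed in 4.66 years.
t½ = 4.66/5.497 ≈ 0.84773 years.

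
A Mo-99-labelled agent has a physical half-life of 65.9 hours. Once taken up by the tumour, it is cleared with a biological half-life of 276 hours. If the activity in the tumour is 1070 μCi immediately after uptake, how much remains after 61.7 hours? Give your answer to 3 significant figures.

479 μCi

1/t_eff = 1/t_phys + 1/t_biol = 1/65.9 + 1/276 = 0.018798 per hour.
t_eff = 65.9 × 276 / (65.9 + 276) ≈ 53.198 hours.
Remaining = 1070 × (1/2)^(61.7/53.198) = 1070 × (1/2)^1.1598 ≈ 478.9 μCi.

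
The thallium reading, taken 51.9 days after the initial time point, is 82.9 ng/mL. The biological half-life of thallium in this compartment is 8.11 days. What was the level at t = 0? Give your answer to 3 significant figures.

7000 ng/mL

Number of half-lives elapsed: n = 51.9/8.11 ≈ 6.3995.
A₀ = A × 2^n = 82.9 × 2^6.3995 = 82.9 × 84.42 ≈ 6998.4 ng/mL.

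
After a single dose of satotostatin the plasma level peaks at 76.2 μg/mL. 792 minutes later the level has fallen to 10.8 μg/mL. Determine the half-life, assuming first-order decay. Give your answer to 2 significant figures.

280 minutes

A/A₀ = 10.8/76.2 ≈ 0.14173.
n = log₂(7.0556) ≈ 2.8188 half-lives elapsed in 792 minutes.
t½ = 792/2.8188 ≈ 280.97 minutes.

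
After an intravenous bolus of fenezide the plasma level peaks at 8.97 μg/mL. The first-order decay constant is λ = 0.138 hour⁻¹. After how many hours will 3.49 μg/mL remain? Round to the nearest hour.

7 hours

t½ = ln 2 / λ = 0.69315 / 0.138 ≈ 5.0228 hours.
Fraction remaining = 3.49/8.97 ≈ 0.38907.
n = log₂(8.97/3.49) = ln(2.5702)/ln 2 ≈ 1.3619 half-lives.
t = n × t½ = 1.3619 × 5.0228 ≈ 6.8405 hours.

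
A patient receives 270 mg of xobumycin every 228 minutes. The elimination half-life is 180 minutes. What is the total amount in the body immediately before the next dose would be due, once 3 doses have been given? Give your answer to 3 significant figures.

The 3 doses were given 684, 456, 228 minutes ago.
Total = 270·(1/2)^(684/180) + 270·(1/2)^(456/180) + 270·(1/2)^(228/180)
      = 19.384 + 46.64 + 112.22 ≈ 178.24 mg.

178 mg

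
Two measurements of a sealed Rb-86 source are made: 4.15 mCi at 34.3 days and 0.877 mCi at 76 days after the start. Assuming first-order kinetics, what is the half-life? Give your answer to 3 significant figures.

Over Δt = 76 − 34.3 = 41.7 days, the level fell by a factor of 4.15/0.877 ≈ 4.732.
n = log₂(4.732) ≈ 2.2425 half-lives, so t½ = 41.7/2.2425 ≈ 18.596 days.

18.6 days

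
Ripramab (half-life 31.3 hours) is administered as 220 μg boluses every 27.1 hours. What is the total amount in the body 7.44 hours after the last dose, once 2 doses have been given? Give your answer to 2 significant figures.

The 2 doses were given 34.54, 7.44 hours ago.
Total = 220·(1/2)^(34.54/31.3) + 220·(1/2)^(7.44/31.3)
      = 102.38 + 186.58 ≈ 288.97 μg.

290 μg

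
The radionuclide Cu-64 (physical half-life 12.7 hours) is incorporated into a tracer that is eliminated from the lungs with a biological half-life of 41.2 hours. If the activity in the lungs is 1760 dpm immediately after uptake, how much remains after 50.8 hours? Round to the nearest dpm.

47 dpm

1/t_eff = 1/t_phys + 1/t_biol = 1/12.7 + 1/41.2 = 0.10301 per hour.
t_eff = 12.7 × 41.2 / (12.7 + 41.2) ≈ 9.7076 hours.
Remaining = 1760 × (1/2)^(50.8/9.7076) = 1760 × (1/2)^5.233 ≈ 46.797 dpm.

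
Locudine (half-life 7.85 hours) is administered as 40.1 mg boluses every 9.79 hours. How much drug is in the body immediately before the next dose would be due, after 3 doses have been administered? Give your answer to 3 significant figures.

The 3 doses were given 29.37, 19.58, 9.79 hours ago.
Total = 40.1·(1/2)^(29.37/7.85) + 40.1·(1/2)^(19.58/7.85) + 40.1·(1/2)^(9.79/7.85)
      = 2.9983 + 7.117 + 16.894 ≈ 27.009 mg.

27.0 mg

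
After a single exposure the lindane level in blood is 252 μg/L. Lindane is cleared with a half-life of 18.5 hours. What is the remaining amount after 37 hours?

63 μg/L

Elapsed time is 2 half-lives (37/18.5).
Each half-life halves the amount: 252 × (1/2)^2 = 252/4 = 63 μg/L.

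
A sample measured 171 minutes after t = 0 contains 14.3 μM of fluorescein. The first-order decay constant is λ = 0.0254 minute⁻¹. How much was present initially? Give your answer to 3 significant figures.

t½ = ln 2 / λ = 0.69315 / 0.0254 ≈ 27.289 minutes.
Number of half-lives elapsed: n = 171/27.289 ≈ 6.2662.
A₀ = A × 2^n = 14.3 × 2^6.2662 = 14.3 × 76.969 ≈ 1100.7 μM.

1100 μM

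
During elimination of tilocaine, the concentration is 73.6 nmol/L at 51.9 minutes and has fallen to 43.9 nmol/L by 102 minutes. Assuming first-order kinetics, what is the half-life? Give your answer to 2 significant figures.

67 minutes

Over Δt = 102 − 51.9 = 50.1 minutes, the level fell by a factor of 73.6/43.9 ≈ 1.6765.
n = log₂(1.6765) ≈ 0.74548 half-lives, so t½ = 50.1/0.74548 ≈ 67.205 minutes.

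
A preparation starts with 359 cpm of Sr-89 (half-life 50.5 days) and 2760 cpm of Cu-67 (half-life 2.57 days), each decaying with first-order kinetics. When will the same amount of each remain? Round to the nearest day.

Set 359·(1/2)^(t/50.5) = 2760·(1/2)^(t/2.57).
Taking log₂: log₂(359/2760) = t·(1/50.5 − 1/2.57).
log₂(0.13007) = -2.9426; 1/50.5 − 1/2.57 = -0.3693.
t = -2.9426 / -0.3693 ≈ 7.968 days.

8 days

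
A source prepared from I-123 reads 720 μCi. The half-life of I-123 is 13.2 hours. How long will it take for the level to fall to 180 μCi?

26.4 hours

180/720 = 1/4, so 2 half-lives have elapsed.
t = 2 × 13.2 = 26.4 hours.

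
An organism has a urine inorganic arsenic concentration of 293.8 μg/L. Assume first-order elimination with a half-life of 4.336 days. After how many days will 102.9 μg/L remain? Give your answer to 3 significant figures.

6.56 days

Fraction remaining = 102.9/293.8 ≈ 0.35024.
n = log₂(293.8/102.9) = ln(2.8552)/ln 2 ≈ 1.5136 half-lives.
t = n × t½ = 1.5136 × 4.336 ≈ 6.5629 days.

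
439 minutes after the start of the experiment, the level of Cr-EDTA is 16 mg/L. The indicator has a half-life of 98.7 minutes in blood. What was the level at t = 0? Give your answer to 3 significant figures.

Number of half-lives elapsed: n = 439/98.7 ≈ 4.4478.
A₀ = A × 2^n = 16 × 2^4.4478 = 16 × 21.824 ≈ 349.18 mg/L.

349 mg/L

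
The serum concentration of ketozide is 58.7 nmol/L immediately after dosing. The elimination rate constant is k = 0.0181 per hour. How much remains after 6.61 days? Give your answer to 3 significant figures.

t½ = ln 2 / k = 0.69315 / 0.0181 ≈ 38.295 hours.
Convert the elapsed time: 6.61 days = 158.64 hours.
Number of half-lives: n = 158.64/38.295 ≈ 4.1425.
Remaining = 58.7 × (1/2)^4.1425 = 58.7 × 0.056621 ≈ 3.3236 nmol/L.

3.32 nmol/L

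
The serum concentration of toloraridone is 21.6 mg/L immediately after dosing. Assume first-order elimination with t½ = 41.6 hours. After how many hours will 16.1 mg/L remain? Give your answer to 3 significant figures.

Fraction remaining = 16.1/21.6 ≈ 0.74537.
n = log₂(21.6/16.1) = ln(1.3416)/ln 2 ≈ 0.42397 half-lives.
t = n × t½ = 0.42397 × 41.6 ≈ 17.637 hours.

17.6 hours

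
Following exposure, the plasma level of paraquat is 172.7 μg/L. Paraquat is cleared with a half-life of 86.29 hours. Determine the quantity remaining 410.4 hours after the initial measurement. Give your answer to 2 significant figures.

Number of half-lives: n = 410.4/86.29 ≈ 4.7561.
Remaining = 172.7 × (1/2)^4.7561 = 172.7 × 0.037007 ≈ 6.3911 μg/L.

6.4 μg/L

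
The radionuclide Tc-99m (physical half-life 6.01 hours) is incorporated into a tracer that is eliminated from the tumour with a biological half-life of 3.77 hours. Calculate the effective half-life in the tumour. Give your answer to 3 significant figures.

2.32 hours

1/t_eff = 1/t_phys + 1/t_biol = 1/6.01 + 1/3.77 = 0.43164 per hour.
t_eff = 6.01 × 3.77 / (6.01 + 3.77) ≈ 2.3167 hours.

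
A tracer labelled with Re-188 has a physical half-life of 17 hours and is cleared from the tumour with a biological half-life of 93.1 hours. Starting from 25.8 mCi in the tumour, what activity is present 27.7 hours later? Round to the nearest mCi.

7 mCi

1/t_eff = 1/t_phys + 1/t_biol = 1/17 + 1/93.1 = 0.069565 per hour.
t_eff = 17 × 93.1 / (17 + 93.1) ≈ 14.375 hours.
Remaining = 25.8 × (1/2)^(27.7/14.375) = 25.8 × (1/2)^1.9269 ≈ 6.785 mCi.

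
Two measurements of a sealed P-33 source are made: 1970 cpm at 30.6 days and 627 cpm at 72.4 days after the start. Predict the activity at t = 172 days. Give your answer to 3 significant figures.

Over Δt = 72.4 − 30.6 = 41.8 days, the level fell by a factor of 1970/627 ≈ 3.1419.
n = log₂(3.1419) ≈ 1.6517 half-lives, so t½ = 41.8/1.6517 ≈ 25.308 days.
From t = 72.4 to t = 172: 627 × (1/2)^((172−72.4)/25.308) ≈ 40.978 cpm.

41.0 cpm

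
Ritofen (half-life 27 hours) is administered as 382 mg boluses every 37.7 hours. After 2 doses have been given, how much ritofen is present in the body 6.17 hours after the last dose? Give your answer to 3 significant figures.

450 mg

The 2 doses were given 43.87, 6.17 hours ago.
Total = 382·(1/2)^(43.87/27) + 382·(1/2)^(6.17/27)
      = 123.86 + 326.04 ≈ 449.91 mg.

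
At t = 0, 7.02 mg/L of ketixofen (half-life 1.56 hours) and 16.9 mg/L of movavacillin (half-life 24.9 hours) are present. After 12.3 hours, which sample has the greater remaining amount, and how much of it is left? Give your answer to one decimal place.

movavacillin, 12.0 mg/L

ketixofen: 7.02 × (1/2)^7.8846 ≈ 0.029705 mg/L.
movavacillin: 16.9 × (1/2)^0.49398 ≈ 12 mg/L.
Movavacillin has more remaining, at ≈ 12 mg/L.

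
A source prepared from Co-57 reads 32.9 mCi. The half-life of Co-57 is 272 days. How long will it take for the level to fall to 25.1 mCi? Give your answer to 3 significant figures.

106 days

Fraction remaining = 25.1/32.9 ≈ 0.76292.
n = log₂(32.9/25.1) = ln(1.3108)/ln 2 ≈ 0.3904 half-lives.
t = n × t½ = 0.3904 × 272 ≈ 106.19 days.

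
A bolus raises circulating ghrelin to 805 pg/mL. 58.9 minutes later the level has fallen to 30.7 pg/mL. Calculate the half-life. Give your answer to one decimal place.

A/A₀ = 30.7/805 ≈ 0.038137.
n = log₂(26.221) ≈ 4.7127 half-lives elapsed in 58.9 minutes.
t½ = 58.9/4.7127 ≈ 12.498 minutes.

12.5 minutes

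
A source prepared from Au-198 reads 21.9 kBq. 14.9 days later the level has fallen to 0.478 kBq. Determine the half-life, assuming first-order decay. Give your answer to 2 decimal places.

A/A₀ = 0.478/21.9 ≈ 0.021826.
n = log₂(45.816) ≈ 5.5178 half-lives elapsed in 14.9 days.
t½ = 14.9/5.5178 ≈ 2.7004 days.

2.70 days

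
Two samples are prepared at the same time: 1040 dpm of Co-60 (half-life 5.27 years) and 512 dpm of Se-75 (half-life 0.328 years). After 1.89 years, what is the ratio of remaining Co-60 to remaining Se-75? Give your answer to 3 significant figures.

Co-60: 1040 × (1/2)^(1.89/5.27) = 1040 × (1/2)^0.35863 ≈ 811.1 dpm.
Se-75: 512 × (1/2)^(1.89/0.328) = 512 × (1/2)^5.7622 ≈ 9.4336 dpm.
Ratio ≈ 811.1 / 9.4336 ≈ 85.98.

86.0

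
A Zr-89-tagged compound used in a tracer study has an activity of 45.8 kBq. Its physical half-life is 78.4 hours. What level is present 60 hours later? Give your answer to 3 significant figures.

26.9 kBq

Number of half-lives: n = 60/78.4 ≈ 0.76531.
Remaining = 45.8 × (1/2)^0.76531 = 45.8 × 0.58833 ≈ 26.945 kBq.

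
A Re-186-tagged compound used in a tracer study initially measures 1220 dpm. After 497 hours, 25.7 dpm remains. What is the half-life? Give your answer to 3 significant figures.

A/A₀ = 25.7/1220 ≈ 0.021066.
n = log₂(47.471) ≈ 5.569 half-lives elapsed in 497 hours.
t½ = 497/5.569 ≈ 89.245 hours.

89.2 hours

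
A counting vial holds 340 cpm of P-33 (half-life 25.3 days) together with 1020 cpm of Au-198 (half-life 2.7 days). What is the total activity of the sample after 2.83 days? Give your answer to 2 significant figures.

P-33: 340 × (1/2)^(2.83/25.3) = 340 × (1/2)^0.11186 ≈ 314.63 cpm.
Au-198: 1020 × (1/2)^(2.83/2.7) = 1020 × (1/2)^1.0481 ≈ 493.26 cpm.
Total = 314.63 + 493.26 ≈ 807.89 cpm.

810 cpm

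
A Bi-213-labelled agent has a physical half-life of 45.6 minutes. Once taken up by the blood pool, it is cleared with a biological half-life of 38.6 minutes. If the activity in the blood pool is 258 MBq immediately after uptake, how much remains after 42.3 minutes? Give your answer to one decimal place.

63.5 MBq

1/t_eff = 1/t_phys + 1/t_biol = 1/45.6 + 1/38.6 = 0.047837 per minute.
t_eff = 45.6 × 38.6 / (45.6 + 38.6) ≈ 20.905 minutes.
Remaining = 258 × (1/2)^(42.3/20.905) = 258 × (1/2)^2.0235 ≈ 63.458 MBq.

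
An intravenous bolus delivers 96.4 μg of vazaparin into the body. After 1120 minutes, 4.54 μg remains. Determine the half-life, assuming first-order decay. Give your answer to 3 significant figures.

A/A₀ = 4.54/96.4 ≈ 0.047095.
n = log₂(21.233) ≈ 4.4083 half-lives elapsed in 1120 minutes.
t½ = 1120/4.4083 ≈ 254.07 minutes.

254 minutes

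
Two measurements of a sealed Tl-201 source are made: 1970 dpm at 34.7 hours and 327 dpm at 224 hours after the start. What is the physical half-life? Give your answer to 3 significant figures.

73.1 hours

Over Δt = 224 − 34.7 = 189.3 hours, the level fell by a factor of 1970/327 ≈ 6.0245.
n = log₂(6.0245) ≈ 2.5908 half-lives, so t½ = 189.3/2.5908 ≈ 73.065 hours.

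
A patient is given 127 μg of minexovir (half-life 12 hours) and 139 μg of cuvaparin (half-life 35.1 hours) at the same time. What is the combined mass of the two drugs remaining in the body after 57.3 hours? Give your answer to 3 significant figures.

49.5 μg

minexovir: 127 × (1/2)^(57.3/12) = 127 × (1/2)^4.775 ≈ 4.6386 μg.
cuvaparin: 139 × (1/2)^(57.3/35.1) = 139 × (1/2)^1.6325 ≈ 44.832 μg.
Total = 4.6386 + 44.832 ≈ 49.471 μg.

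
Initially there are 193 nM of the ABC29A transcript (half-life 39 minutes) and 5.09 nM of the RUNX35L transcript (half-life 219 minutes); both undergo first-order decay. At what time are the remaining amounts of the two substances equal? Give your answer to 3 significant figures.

Set 193·(1/2)^(t/39) = 5.09·(1/2)^(t/219).
Taking log₂: log₂(193/5.09) = t·(1/39 − 1/219).
log₂(37.917) = 5.2448; 1/39 − 1/219 = 0.021075.
t = 5.2448 / 0.021075 ≈ 248.87 minutes.

249 minutes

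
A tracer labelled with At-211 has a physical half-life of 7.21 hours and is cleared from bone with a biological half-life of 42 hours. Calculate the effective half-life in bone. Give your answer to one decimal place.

6.2 hours

1/t_eff = 1/t_phys + 1/t_biol = 1/7.21 + 1/42 = 0.16251 per hour.
t_eff = 7.21 × 42 / (7.21 + 42) ≈ 6.1536 hours.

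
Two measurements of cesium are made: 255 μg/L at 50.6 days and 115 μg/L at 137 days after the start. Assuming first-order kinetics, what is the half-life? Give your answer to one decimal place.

75.2 days

Over Δt = 137 − 50.6 = 86.4 days, the level fell by a factor of 255/115 ≈ 2.2174.
n = log₂(2.2174) ≈ 1.1489 half-lives, so t½ = 86.4/1.1489 ≈ 75.205 days.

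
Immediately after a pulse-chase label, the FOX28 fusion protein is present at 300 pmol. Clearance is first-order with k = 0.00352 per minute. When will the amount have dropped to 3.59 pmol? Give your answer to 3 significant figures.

t½ = ln 2 / k = 0.69315 / 0.00352 ≈ 196.92 minutes.
Fraction remaining = 3.59/300 ≈ 0.011967.
n = log₂(300/3.59) = ln(83.565)/ln 2 ≈ 6.3848 half-lives.
t = n × t½ = 6.3848 × 196.92 ≈ 1257.3 minutes.

1260 minutes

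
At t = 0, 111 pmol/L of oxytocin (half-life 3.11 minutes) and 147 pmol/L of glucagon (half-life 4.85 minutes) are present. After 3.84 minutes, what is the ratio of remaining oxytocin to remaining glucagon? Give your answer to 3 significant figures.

0.555

oxytocin: 111 × (1/2)^(3.84/3.11) = 111 × (1/2)^1.2347 ≈ 47.166 pmol/L.
glucagon: 147 × (1/2)^(3.84/4.85) = 147 × (1/2)^0.79175 ≈ 84.913 pmol/L.
Ratio ≈ 47.166 / 84.913 ≈ 0.55547.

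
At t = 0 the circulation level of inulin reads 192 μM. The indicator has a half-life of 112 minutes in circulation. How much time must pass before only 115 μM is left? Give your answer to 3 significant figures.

82.8 minutes

Fraction remaining = 115/192 ≈ 0.59896.
n = log₂(192/115) = ln(1.6696)/ln 2 ≈ 0.73947 half-lives.
t = n × t½ = 0.73947 × 112 ≈ 82.821 minutes.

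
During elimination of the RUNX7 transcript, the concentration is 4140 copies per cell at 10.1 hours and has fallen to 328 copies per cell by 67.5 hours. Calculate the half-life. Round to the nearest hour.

Over Δt = 67.5 − 10.1 = 57.4 hours, the level fell by a factor of 4140/328 ≈ 12.622.
n = log₂(12.622) ≈ 3.6579 half-lives, so t½ = 57.4/3.6579 ≈ 15.692 hours.

16 hours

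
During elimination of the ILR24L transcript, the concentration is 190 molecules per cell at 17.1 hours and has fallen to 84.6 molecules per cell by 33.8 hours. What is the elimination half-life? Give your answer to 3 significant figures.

Over Δt = 33.8 − 17.1 = 16.7 hours, the level fell by a factor of 190/84.6 ≈ 2.2459.
n = log₂(2.2459) ≈ 1.1673 half-lives, so t½ = 16.7/1.1673 ≈ 14.307 hours.

14.3 hours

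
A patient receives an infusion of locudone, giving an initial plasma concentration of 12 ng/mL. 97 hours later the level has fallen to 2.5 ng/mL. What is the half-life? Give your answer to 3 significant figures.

A/A₀ = 2.5/12 ≈ 0.20833.
n = log₂(4.8) ≈ 2.263 half-lives elapsed in 97 hours.
t½ = 97/2.263 ≈ 42.863 hours.

42.9 hours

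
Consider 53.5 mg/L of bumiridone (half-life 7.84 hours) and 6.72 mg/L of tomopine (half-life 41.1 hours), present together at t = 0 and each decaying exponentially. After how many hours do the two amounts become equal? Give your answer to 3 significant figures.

29.0 hours

Set 53.5·(1/2)^(t/7.84) = 6.72·(1/2)^(t/41.1).
Taking log₂: log₂(53.5/6.72) = t·(1/7.84 − 1/41.1).
log₂(7.9613) = 2.993; 1/7.84 − 1/41.1 = 0.10322.
t = 2.993 / 0.10322 ≈ 28.996 hours.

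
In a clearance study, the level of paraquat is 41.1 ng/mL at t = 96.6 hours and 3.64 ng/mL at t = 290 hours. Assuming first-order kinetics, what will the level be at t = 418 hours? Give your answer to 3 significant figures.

0.732 ng/mL

Over Δt = 290 − 96.6 = 193.4 hours, the level fell by a factor of 41.1/3.64 ≈ 11.291.
n = log₂(11.291) ≈ 3.4971 half-lives, so t½ = 193.4/3.4971 ≈ 55.303 hours.
From t = 290 to t = 418: 3.64 × (1/2)^((418−290)/55.303) ≈ 0.73174 ng/mL.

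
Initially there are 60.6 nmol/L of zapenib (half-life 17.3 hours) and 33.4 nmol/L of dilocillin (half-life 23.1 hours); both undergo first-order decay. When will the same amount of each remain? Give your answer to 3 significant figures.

59.2 hours

Set 60.6·(1/2)^(t/17.3) = 33.4·(1/2)^(t/23.1).
Taking log₂: log₂(60.6/33.4) = t·(1/17.3 − 1/23.1).
log₂(1.8144) = 0.85947; 1/17.3 − 1/23.1 = 0.014513.
t = 0.85947 / 0.014513 ≈ 59.219 hours.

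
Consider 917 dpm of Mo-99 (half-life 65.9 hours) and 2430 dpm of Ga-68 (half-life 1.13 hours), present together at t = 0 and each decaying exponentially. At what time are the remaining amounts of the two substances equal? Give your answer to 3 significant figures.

1.62 hours

Set 917·(1/2)^(t/65.9) = 2430·(1/2)^(t/1.13).
Taking log₂: log₂(917/2430) = t·(1/65.9 − 1/1.13).
log₂(0.37737) = -1.406; 1/65.9 − 1/1.13 = -0.86978.
t = -1.406 / -0.86978 ≈ 1.6165 hours.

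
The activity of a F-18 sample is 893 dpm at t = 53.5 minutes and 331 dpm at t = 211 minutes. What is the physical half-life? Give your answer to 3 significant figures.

110 minutes

Over Δt = 211 − 53.5 = 157.5 minutes, the level fell by a factor of 893/331 ≈ 2.6979.
n = log₂(2.6979) ≈ 1.4318 half-lives, so t½ = 157.5/1.4318 ≈ 110 minutes.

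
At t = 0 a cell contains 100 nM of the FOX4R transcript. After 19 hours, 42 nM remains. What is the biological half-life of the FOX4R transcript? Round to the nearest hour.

A/A₀ = 42/100 ≈ 0.42.
n = log₂(2.381) ≈ 1.2515 half-lives elapsed in 19 hours.
t½ = 19/1.2515 ≈ 15.181 hours.

15 hours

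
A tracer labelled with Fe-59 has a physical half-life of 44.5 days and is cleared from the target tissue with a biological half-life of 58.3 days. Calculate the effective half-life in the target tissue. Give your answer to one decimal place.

1/t_eff = 1/t_phys + 1/t_biol = 1/44.5 + 1/58.3 = 0.039625 per day.
t_eff = 44.5 × 58.3 / (44.5 + 58.3) ≈ 25.237 days.

25.2 days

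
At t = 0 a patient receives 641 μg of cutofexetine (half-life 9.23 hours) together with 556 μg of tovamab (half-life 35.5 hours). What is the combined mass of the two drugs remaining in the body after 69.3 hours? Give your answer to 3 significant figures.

cutofexetine: 641 × (1/2)^(69.3/9.23) = 641 × (1/2)^7.5081 ≈ 3.5212 μg.
tovamab: 556 × (1/2)^(69.3/35.5) = 556 × (1/2)^1.9521 ≈ 143.69 μg.
Total = 3.5212 + 143.69 ≈ 147.21 μg.

147 μg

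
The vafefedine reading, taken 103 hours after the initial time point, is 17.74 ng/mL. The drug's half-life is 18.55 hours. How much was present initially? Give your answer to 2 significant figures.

830 ng/mL

Number of half-lives elapsed: n = 103/18.55 ≈ 5.5526.
A₀ = A × 2^n = 17.74 × 2^5.5526 = 17.74 × 46.934 ≈ 832.61 ng/mL.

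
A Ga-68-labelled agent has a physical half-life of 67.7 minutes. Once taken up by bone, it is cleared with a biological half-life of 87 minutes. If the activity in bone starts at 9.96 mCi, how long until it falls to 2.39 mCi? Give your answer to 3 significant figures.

1/t_eff = 1/t_phys + 1/t_biol = 1/67.7 + 1/87 = 0.026265 per minute.
t_eff = 67.7 × 87 / (67.7 + 87) ≈ 38.073 minutes.
n = log₂(9.96/2.39) ≈ 2.0591; t = 2.0591 × 38.073 ≈ 78.398 minutes.

78.4 minutes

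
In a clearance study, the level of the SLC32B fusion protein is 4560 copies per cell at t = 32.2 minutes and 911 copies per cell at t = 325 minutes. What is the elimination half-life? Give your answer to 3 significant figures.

Over Δt = 325 − 32.2 = 292.8 minutes, the level fell by a factor of 4560/911 ≈ 5.0055.
n = log₂(5.0055) ≈ 2.3235 half-lives, so t½ = 292.8/2.3235 ≈ 126.02 minutes.

126 minutes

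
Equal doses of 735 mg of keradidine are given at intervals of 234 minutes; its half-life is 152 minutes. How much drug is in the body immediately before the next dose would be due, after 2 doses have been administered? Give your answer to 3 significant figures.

340 mg

The 2 doses were given 468, 234 minutes ago.
Total = 735·(1/2)^(468/152) + 735·(1/2)^(234/152)
      = 86.982 + 252.85 ≈ 339.83 mg.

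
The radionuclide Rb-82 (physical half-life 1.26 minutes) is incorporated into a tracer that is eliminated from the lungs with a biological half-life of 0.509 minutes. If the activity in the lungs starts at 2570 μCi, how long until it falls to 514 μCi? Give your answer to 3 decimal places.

0.842 minutes

1/t_eff = 1/t_phys + 1/t_biol = 1/1.26 + 1/0.509 = 2.7583 per minute.
t_eff = 1.26 × 0.509 / (1.26 + 0.509) ≈ 0.36254 minutes.
n = log₂(2570/514) ≈ 2.3219; t = 2.3219 × 0.36254 ≈ 0.8418 minutes.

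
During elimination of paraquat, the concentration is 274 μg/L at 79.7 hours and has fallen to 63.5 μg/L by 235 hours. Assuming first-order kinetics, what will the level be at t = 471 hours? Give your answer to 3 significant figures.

6.88 μg/L

Over Δt = 235 − 79.7 = 155.3 hours, the level fell by a factor of 274/63.5 ≈ 4.315.
n = log₂(4.315) ≈ 2.1093 half-lives, so t½ = 155.3/2.1093 ≈ 73.625 hours.
From t = 235 to t = 471: 63.5 × (1/2)^((471−235)/73.625) ≈ 6.884 μg/L.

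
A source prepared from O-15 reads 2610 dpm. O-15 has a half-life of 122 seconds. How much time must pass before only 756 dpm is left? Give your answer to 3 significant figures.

Fraction remaining = 756/2610 ≈ 0.28966.
n = log₂(2610/756) = ln(3.4524)/ln 2 ≈ 1.7876 half-lives.
t = n × t½ = 1.7876 × 122 ≈ 218.09 seconds.

218 seconds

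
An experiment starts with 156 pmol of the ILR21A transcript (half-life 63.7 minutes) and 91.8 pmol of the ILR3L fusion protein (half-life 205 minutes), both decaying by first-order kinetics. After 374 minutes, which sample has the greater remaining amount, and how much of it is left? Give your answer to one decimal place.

ILR21A transcript: 156 × (1/2)^5.8713 ≈ 2.665 pmol.
ILR3L fusion protein: 91.8 × (1/2)^1.8244 ≈ 25.921 pmol.
ILR3L fusion protein has more remaining, at ≈ 25.921 pmol.

ILR3L fusion protein, 25.9 pmol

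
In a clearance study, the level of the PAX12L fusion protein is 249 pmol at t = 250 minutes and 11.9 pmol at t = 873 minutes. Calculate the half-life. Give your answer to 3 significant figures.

142 minutes

Over Δt = 873 − 250 = 623 minutes, the level fell by a factor of 249/11.9 ≈ 20.924.
n = log₂(20.924) ≈ 4.3871 half-lives, so t½ = 623/4.3871 ≈ 142.01 minutes.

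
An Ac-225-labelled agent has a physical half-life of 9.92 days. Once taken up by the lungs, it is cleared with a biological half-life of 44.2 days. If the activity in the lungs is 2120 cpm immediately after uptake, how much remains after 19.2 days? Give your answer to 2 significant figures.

1/t_eff = 1/t_phys + 1/t_biol = 1/9.92 + 1/44.2 = 0.12343 per day.
t_eff = 9.92 × 44.2 / (9.92 + 44.2) ≈ 8.1017 days.
Remaining = 2120 × (1/2)^(19.2/8.1017) = 2120 × (1/2)^2.3699 ≈ 410.14 cpm.

410 cpm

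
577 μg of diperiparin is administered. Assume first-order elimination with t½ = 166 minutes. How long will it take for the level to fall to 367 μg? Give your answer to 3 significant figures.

Fraction remaining = 367/577 ≈ 0.63605.
n = log₂(577/367) = ln(1.5722)/ln 2 ≈ 0.65279 half-lives.
t = n × t½ = 0.65279 × 166 ≈ 108.36 minutes.

108 minutes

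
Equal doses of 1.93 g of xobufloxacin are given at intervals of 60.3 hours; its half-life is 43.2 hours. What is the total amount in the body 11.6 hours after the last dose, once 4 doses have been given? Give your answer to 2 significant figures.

The 4 doses were given 192.5, 132.2, 71.9, 11.6 hours ago.
Total = 1.93·(1/2)^(192.5/43.2) + 1.93·(1/2)^(132.2/43.2) + 1.93·(1/2)^(71.9/43.2) + 1.93·(1/2)^(11.6/43.2)
      = 0.087935 + 0.23139 + 0.60889 + 1.6022 ≈ 2.5304 g.

2.5 g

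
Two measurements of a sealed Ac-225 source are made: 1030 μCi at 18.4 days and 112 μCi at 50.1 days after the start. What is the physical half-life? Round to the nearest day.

10 days

Over Δt = 50.1 − 18.4 = 31.7 days, the level fell by a factor of 1030/112 ≈ 9.1964.
n = log₂(9.1964) ≈ 3.2011 half-lives, so t½ = 31.7/3.2011 ≈ 9.9029 days.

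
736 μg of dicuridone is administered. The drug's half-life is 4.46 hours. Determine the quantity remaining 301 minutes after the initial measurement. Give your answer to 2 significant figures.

340 μg

Convert the elapsed time: 301 minutes = 5.01667 hours.
Number of half-lives: n = 5.01667/4.46 ≈ 1.1248.
Remaining = 736 × (1/2)^1.1248 = 736 × 0.45856 ≈ 337.5 μg.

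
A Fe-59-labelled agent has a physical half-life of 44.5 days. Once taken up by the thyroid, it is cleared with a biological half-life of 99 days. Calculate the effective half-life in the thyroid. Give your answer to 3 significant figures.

30.7 days

1/t_eff = 1/t_phys + 1/t_biol = 1/44.5 + 1/99 = 0.032573 per day.
t_eff = 44.5 × 99 / (44.5 + 99) ≈ 30.7 days.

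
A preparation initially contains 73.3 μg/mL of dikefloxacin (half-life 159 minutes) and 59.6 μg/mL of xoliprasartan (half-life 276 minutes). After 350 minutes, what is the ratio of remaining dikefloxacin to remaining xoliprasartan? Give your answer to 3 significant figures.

dikefloxacin: 73.3 × (1/2)^(350/159) = 73.3 × (1/2)^2.2013 ≈ 15.939 μg/mL.
xoliprasartan: 59.6 × (1/2)^(350/276) = 59.6 × (1/2)^1.2681 ≈ 24.746 μg/mL.
Ratio ≈ 15.939 / 24.746 ≈ 0.6441.

0.644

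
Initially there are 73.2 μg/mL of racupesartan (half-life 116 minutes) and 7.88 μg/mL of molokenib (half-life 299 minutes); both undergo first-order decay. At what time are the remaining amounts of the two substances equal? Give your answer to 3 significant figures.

609 minutes

Set 73.2·(1/2)^(t/116) = 7.88·(1/2)^(t/299).
Taking log₂: log₂(73.2/7.88) = t·(1/116 − 1/299).
log₂(9.2893) = 3.2156; 1/116 − 1/299 = 0.0052762.
t = 3.2156 / 0.0052762 ≈ 609.45 minutes.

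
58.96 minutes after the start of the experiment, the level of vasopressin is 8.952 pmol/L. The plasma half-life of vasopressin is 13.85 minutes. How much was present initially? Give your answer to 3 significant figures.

171 pmol/L

Number of half-lives elapsed: n = 58.96/13.85 ≈ 4.257.
A₀ = A × 2^n = 8.952 × 2^4.257 = 8.952 × 19.12 ≈ 171.17 pmol/L.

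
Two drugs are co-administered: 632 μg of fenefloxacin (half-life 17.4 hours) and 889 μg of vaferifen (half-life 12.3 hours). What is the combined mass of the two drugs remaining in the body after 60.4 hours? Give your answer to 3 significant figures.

86.5 μg

fenefloxacin: 632 × (1/2)^(60.4/17.4) = 632 × (1/2)^3.4713 ≈ 56.985 μg.
vaferifen: 889 × (1/2)^(60.4/12.3) = 889 × (1/2)^4.9106 ≈ 29.558 μg.
Total = 56.985 + 29.558 ≈ 86.543 μg.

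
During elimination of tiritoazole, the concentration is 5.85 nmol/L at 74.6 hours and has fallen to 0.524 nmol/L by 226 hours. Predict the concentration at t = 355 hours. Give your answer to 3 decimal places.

0.067 nmol/L

Over Δt = 226 − 74.6 = 151.4 hours, the level fell by a factor of 5.85/0.524 ≈ 11.164.
n = log₂(11.164) ≈ 3.4808 half-lives, so t½ = 151.4/3.4808 ≈ 43.496 hours.
From t = 226 to t = 355: 0.524 × (1/2)^((355−226)/43.496) ≈ 0.067071 nmol/L.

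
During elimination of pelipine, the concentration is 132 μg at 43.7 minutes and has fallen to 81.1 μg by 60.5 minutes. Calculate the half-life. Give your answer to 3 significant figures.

23.9 minutes

Over Δt = 60.5 − 43.7 = 16.8 minutes, the level fell by a factor of 132/81.1 ≈ 1.6276.
n = log₂(1.6276) ≈ 0.70276 half-lives, so t½ = 16.8/0.70276 ≈ 23.906 minutes.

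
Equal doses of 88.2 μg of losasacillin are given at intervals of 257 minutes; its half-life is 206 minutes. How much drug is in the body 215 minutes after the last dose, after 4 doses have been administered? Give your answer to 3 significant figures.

71.6 μg

The 4 doses were given 986, 729, 472, 215 minutes ago.
Total = 88.2·(1/2)^(986/206) + 88.2·(1/2)^(729/206) + 88.2·(1/2)^(472/206) + 88.2·(1/2)^(215/206)
      = 3.1961 + 7.5888 + 18.019 + 42.785 ≈ 71.588 μg.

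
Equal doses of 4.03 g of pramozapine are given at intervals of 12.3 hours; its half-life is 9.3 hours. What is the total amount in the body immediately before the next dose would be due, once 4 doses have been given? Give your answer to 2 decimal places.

2.62 g

The 4 doses were given 49.2, 36.9, 24.6, 12.3 hours ago.
Total = 4.03·(1/2)^(49.2/9.3) + 4.03·(1/2)^(36.9/9.3) + 4.03·(1/2)^(24.6/9.3) + 4.03·(1/2)^(12.3/9.3)
      = 0.10298 + 0.25757 + 0.64422 + 1.6113 ≈ 2.616 g.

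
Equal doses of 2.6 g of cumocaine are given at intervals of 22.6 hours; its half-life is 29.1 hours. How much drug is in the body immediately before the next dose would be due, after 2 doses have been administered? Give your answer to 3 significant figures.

2.40 g

The 2 doses were given 45.2, 22.6 hours ago.
Total = 2.6·(1/2)^(45.2/29.1) + 2.6·(1/2)^(22.6/29.1)
      = 0.88592 + 1.5177 ≈ 2.4036 g.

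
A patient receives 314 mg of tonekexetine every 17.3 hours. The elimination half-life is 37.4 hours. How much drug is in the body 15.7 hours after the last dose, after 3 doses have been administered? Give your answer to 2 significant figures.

The 3 doses were given 50.3, 33, 15.7 hours ago.
Total = 314·(1/2)^(50.3/37.4) + 314·(1/2)^(33/37.4) + 314·(1/2)^(15.7/37.4)
      = 123.61 + 170.34 + 234.73 ≈ 528.68 mg.

530 mg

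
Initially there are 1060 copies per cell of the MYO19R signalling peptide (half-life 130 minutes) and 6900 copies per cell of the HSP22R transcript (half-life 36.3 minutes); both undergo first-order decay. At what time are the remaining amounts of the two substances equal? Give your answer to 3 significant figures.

136 minutes

Set 1060·(1/2)^(t/130) = 6900·(1/2)^(t/36.3).
Taking log₂: log₂(1060/6900) = t·(1/130 − 1/36.3).
log₂(0.15362) = -2.7025; 1/130 − 1/36.3 = -0.019856.
t = -2.7025 / -0.019856 ≈ 136.11 minutes.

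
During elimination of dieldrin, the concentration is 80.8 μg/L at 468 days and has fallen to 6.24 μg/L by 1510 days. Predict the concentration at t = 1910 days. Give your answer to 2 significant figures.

Over Δt = 1510 − 468 = 1042 days, the level fell by a factor of 80.8/6.24 ≈ 12.949.
n = log₂(12.949) ≈ 3.6947 half-lives, so t½ = 1042/3.6947 ≈ 282.02 days.
From t = 1510 to t = 1910: 6.24 × (1/2)^((1910−1510)/282.02) ≈ 2.3347 μg/L.

2.3 μg/L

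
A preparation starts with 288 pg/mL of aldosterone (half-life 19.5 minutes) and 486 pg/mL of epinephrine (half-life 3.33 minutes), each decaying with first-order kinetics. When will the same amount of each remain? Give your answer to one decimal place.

3.0 minutes

Set 288·(1/2)^(t/19.5) = 486·(1/2)^(t/3.33).
Taking log₂: log₂(288/486) = t·(1/19.5 − 1/3.33).
log₂(0.59259) = -0.75489; 1/19.5 − 1/3.33 = -0.24902.
t = -0.75489 / -0.24902 ≈ 3.0315 minutes.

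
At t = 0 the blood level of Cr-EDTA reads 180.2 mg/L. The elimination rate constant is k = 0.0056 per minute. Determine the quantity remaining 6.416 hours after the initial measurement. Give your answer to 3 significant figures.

20.9 mg/L

t½ = ln 2 / k = 0.69315 / 0.0056 ≈ 123.78 minutes.
Convert the elapsed time: 6.416 hours = 384.96 minutes.
Number of half-lives: n = 384.96/123.78 ≈ 3.1101.
Remaining = 180.2 × (1/2)^3.1101 = 180.2 × 0.11581 ≈ 20.87 mg/L.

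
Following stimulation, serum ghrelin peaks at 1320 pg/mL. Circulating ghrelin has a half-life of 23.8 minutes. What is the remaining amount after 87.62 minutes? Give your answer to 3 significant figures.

103 pg/mL

Number of half-lives: n = 87.62/23.8 ≈ 3.6815.
Remaining = 1320 × (1/2)^3.6815 = 1320 × 0.077939 ≈ 102.88 pg/mL.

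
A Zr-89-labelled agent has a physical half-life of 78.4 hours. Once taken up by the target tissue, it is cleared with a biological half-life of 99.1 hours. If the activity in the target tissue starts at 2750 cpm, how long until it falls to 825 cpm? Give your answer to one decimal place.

1/t_eff = 1/t_phys + 1/t_biol = 1/78.4 + 1/99.1 = 0.022846 per hour.
t_eff = 78.4 × 99.1 / (78.4 + 99.1) ≈ 43.771 hours.
n = log₂(2750/825) ≈ 1.737; t = 1.737 × 43.771 ≈ 76.03 hours.

76.0 hours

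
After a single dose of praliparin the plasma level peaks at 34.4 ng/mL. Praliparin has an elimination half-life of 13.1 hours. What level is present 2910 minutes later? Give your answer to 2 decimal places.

Convert the elapsed time: 2910 minutes = 48.5 hours.
Number of half-lives: n = 48.5/13.1 ≈ 3.7023.
Remaining = 34.4 × (1/2)^3.7023 = 34.4 × 0.076824 ≈ 2.6428 ng/mL.

2.64 ng/mL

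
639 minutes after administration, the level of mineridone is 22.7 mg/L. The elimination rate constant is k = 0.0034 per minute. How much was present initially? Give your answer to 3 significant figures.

t½ = ln 2 / k = 0.69315 / 0.0034 ≈ 203.87 minutes.
Number of half-lives elapsed: n = 639/203.87 ≈ 3.1344.
A₀ = A × 2^n = 22.7 × 2^3.1344 = 22.7 × 8.7811 ≈ 199.33 mg/L.

199 mg/L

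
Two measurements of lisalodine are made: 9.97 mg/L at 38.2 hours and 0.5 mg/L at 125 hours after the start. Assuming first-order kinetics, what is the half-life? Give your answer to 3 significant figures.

Over Δt = 125 − 38.2 = 86.8 hours, the level fell by a factor of 9.97/0.5 ≈ 19.94.
n = log₂(19.94) ≈ 4.3176 half-lives, so t½ = 86.8/4.3176 ≈ 20.104 hours.

20.1 hours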